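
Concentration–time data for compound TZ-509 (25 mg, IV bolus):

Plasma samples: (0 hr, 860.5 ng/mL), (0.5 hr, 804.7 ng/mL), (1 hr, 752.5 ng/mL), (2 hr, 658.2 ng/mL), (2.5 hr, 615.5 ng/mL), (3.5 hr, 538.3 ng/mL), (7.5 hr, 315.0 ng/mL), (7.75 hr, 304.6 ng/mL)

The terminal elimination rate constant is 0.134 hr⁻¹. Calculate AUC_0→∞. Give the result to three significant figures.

Trapezoidal AUC_0→7.75:
  [0→0.5]: (860.5+804.7)/2 × 0.5 = 416.3
  [0.5→1]: (804.7+752.5)/2 × 0.5 = 389.3
  [1→2]: (752.5+658.2)/2 × 1 = 705.35
  [2→2.5]: (658.2+615.5)/2 × 0.5 = 318.425
  [2.5→3.5]: (615.5+538.3)/2 × 1 = 576.9
  [3.5→7.5]: (538.3+315.0)/2 × 4 = 1706.6
  [7.5→7.75]: (315.0+304.6)/2 × 0.25 = 77.45
  Sum = 4190.325 ng/mL·hr
Extrapolated tail: C_last / k_e = 304.6 / 0.134 = 2273.134
AUC_0→∞ = 4190.325 + 2273.134 = 6463.459 ng/mL·hr

AUC = 6460 ng/mL·hr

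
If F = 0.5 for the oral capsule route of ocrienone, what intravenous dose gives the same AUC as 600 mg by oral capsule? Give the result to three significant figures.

D_iv = 300 mg

Systemic exposure from an extravascular dose = F × D_ev, so the equivalent IV dose is F × D_ev.
D_iv = F × D_ev = 0.5 × 600 = 300 mg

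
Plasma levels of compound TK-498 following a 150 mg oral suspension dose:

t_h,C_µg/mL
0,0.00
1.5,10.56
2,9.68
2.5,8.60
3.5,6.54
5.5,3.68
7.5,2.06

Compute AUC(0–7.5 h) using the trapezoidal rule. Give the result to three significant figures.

AUC = 41.1 µg/mL·h

Trapezoidal AUC_0→7.5:
  [0→1.5]: (0.00+10.56)/2 × 1.5 = 7.92
  [1.5→2]: (10.56+9.68)/2 × 0.5 = 5.06
  [2→2.5]: (9.68+8.60)/2 × 0.5 = 4.57
  [2.5→3.5]: (8.60+6.54)/2 × 1 = 7.57
  [3.5→5.5]: (6.54+3.68)/2 × 2 = 10.22
  [5.5→7.5]: (3.68+2.06)/2 × 2 = 5.74
  Sum = 41.08 µg/mL·h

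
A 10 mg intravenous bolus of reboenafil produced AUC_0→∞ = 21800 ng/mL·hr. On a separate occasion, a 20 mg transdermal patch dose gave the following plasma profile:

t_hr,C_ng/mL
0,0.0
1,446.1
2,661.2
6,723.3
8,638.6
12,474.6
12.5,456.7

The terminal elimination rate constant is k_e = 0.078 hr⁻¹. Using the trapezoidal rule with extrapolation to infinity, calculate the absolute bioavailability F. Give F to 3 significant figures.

Trapezoidal AUC_0→12.5 (transdermal patch):
  [0→1]: (0.0+446.1)/2 × 1 = 223.05
  [1→2]: (446.1+661.2)/2 × 1 = 553.65
  [2→6]: (661.2+723.3)/2 × 4 = 2769.0
  [6→8]: (723.3+638.6)/2 × 2 = 1361.9
  [8→12]: (638.6+474.6)/2 × 4 = 2226.4
  [12→12.5]: (474.6+456.7)/2 × 0.5 = 232.825
  Sum = 7366.825 ng/mL·hr
Tail: C_last/k_e = 456.7/0.078 = 5855.128
AUC_0→∞ (transdermal patch) = 7366.825 + 5855.128 = 13221.953 ng/mL·hr
F = (AUC_ev/D_ev)/(AUC_iv/D_iv) = (13221.953/20)/(21800/10) = 661.09765/2180 = 0.3033

F = 0.303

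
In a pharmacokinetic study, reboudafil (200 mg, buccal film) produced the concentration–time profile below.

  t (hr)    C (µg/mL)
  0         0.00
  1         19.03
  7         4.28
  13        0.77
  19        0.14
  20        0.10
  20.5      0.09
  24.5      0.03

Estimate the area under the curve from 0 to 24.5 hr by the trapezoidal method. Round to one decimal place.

AUC = 97.7 µg/mL·hr

Trapezoidal AUC_0→24.5:
  [0→1]: (0.00+19.03)/2 × 1 = 9.515
  [1→7]: (19.03+4.28)/2 × 6 = 69.93
  [7→13]: (4.28+0.77)/2 × 6 = 15.15
  [13→19]: (0.77+0.14)/2 × 6 = 2.73
  [19→20]: (0.14+0.10)/2 × 1 = 0.12
  [20→20.5]: (0.10+0.09)/2 × 0.5 = 0.0475
  [20.5→24.5]: (0.09+0.03)/2 × 4 = 0.24
  Sum = 97.7325 µg/mL·hr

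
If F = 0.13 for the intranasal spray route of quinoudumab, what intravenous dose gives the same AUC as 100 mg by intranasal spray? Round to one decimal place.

D_iv = 13.0 mg

Systemic exposure from an extravascular dose = F × D_ev, so the equivalent IV dose is F × D_ev.
D_iv = F × D_ev = 0.13 × 100 = 13 mg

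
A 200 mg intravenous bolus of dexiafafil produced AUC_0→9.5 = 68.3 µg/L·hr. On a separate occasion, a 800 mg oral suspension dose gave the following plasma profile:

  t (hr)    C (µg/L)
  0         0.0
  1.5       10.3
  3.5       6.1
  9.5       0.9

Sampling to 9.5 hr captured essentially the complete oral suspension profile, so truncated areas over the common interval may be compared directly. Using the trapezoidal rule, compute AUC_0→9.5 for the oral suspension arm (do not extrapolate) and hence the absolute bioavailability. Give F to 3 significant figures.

F = 0.165

Trapezoidal AUC_0→9.5 (oral suspension):
  [0→1.5]: (0.0+10.3)/2 × 1.5 = 7.725
  [1.5→3.5]: (10.3+6.1)/2 × 2 = 16.4
  [3.5→9.5]: (6.1+0.9)/2 × 6 = 21.0
  Sum = 45.125 µg/L·hr
F = (AUC_ev/D_ev)/(AUC_iv/D_iv) = (45.125/800)/(68.3/200) = 0.05640625/0.3415 = 0.1652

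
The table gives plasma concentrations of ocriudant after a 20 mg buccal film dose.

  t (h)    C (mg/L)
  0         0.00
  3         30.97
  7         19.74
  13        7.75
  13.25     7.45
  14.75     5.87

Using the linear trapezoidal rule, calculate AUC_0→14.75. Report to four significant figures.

AUC = 242.2 mg/L·h

Trapezoidal AUC_0→14.75:
  [0→3]: (0.00+30.97)/2 × 3 = 46.455
  [3→7]: (30.97+19.74)/2 × 4 = 101.42
  [7→13]: (19.74+7.75)/2 × 6 = 82.47
  [13→13.25]: (7.75+7.45)/2 × 0.25 = 1.9
  [13.25→14.75]: (7.45+5.87)/2 × 1.5 = 9.99
  Sum = 242.235 mg/L·h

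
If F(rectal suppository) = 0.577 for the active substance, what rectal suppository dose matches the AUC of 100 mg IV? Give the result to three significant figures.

D_rectal = 173 mg

For equal systemic exposure: F × D_ev = D_iv
D_ev = D_iv / F = 100 / 0.577 = 173.31 mg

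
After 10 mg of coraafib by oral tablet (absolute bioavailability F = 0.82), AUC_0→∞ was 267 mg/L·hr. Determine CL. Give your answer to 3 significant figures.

CL = 0.0307 L/hr

CL = F × Dose / AUC_0→∞
   = 0.82 × 10 / 267 = 0.0307116 L/hr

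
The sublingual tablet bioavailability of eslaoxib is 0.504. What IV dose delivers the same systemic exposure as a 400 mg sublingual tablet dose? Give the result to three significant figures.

D_iv = 202 mg

Systemic exposure from an extravascular dose = F × D_ev, so the equivalent IV dose is F × D_ev.
D_iv = F × D_ev = 0.504 × 400 = 201.6 mg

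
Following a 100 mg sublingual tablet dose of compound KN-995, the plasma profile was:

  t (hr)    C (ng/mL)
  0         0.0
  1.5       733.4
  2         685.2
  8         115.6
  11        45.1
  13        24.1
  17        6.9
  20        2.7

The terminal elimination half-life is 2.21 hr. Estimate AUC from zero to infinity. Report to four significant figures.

Trapezoidal AUC_0→20:
  [0→1.5]: (0.0+733.4)/2 × 1.5 = 550.05
  [1.5→2]: (733.4+685.2)/2 × 0.5 = 354.65
  [2→8]: (685.2+115.6)/2 × 6 = 2402.4
  [8→11]: (115.6+45.1)/2 × 3 = 241.05
  [11→13]: (45.1+24.1)/2 × 2 = 69.2
  [13→17]: (24.1+6.9)/2 × 4 = 62.0
  [17→20]: (6.9+2.7)/2 × 3 = 14.4
  Sum = 3693.75 ng/mL·hr
k_e = ln2 / t½ = 0.693147 / 2.21 = 0.3136 hr^-1
Extrapolated tail: C_last / k_e = 2.7 / 0.3136 = 8.610
AUC_0→∞ = 3693.75 + 8.610 = 3702.36 ng/mL·hr

AUC = 3702 ng/mL·hr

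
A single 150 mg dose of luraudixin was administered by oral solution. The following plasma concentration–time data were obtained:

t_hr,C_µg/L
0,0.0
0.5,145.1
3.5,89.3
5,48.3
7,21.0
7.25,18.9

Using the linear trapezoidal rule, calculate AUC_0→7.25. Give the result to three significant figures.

AUC = 565 µg/L·hr

Trapezoidal AUC_0→7.25:
  [0→0.5]: (0.0+145.1)/2 × 0.5 = 36.275
  [0.5→3.5]: (145.1+89.3)/2 × 3 = 351.6
  [3.5→5]: (89.3+48.3)/2 × 1.5 = 103.2
  [5→7]: (48.3+21.0)/2 × 2 = 69.3
  [7→7.25]: (21.0+18.9)/2 × 0.25 = 4.9875
  Sum = 565.3625 µg/L·hr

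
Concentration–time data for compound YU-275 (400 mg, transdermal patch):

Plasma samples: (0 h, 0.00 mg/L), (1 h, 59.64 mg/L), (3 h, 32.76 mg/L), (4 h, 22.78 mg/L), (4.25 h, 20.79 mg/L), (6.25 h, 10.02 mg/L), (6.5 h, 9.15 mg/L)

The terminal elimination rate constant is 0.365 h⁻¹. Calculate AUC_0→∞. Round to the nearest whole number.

AUC = 214 mg/L·h

Trapezoidal AUC_0→6.5:
  [0→1]: (0.00+59.64)/2 × 1 = 29.82
  [1→3]: (59.64+32.76)/2 × 2 = 92.4
  [3→4]: (32.76+22.78)/2 × 1 = 27.77
  [4→4.25]: (22.78+20.79)/2 × 0.25 = 5.44625
  [4.25→6.25]: (20.79+10.02)/2 × 2 = 30.81
  [6.25→6.5]: (10.02+9.15)/2 × 0.25 = 2.39625
  Sum = 188.6425 mg/L·h
Extrapolated tail: C_last / k_e = 9.15 / 0.365 = 25.068
AUC_0→∞ = 188.6425 + 25.068 = 213.7105 mg/L·h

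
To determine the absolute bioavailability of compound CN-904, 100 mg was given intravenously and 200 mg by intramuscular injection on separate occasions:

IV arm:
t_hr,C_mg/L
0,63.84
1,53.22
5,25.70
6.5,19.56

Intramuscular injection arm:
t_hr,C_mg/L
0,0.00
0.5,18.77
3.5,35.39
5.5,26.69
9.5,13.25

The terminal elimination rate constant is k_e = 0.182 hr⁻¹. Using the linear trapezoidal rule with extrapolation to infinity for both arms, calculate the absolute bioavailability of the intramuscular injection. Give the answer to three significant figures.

Trapezoidal AUC_0→6.5 (IV):
  [0→1]: (63.84+53.22)/2 × 1 = 58.53
  [1→5]: (53.22+25.70)/2 × 4 = 157.84
  [5→6.5]: (25.70+19.56)/2 × 1.5 = 33.945
  Sum = 250.315 mg/L·hr
IV tail: 19.56/0.182 = 107.473; AUC_iv,0→∞ = 250.315 + 107.473 = 357.788 mg/L·hr
Trapezoidal AUC_0→9.5 (intramuscular injection):
  [0→0.5]: (0.00+18.77)/2 × 0.5 = 4.6925
  [0.5→3.5]: (18.77+35.39)/2 × 3 = 81.24
  [3.5→5.5]: (35.39+26.69)/2 × 2 = 62.08
  [5.5→9.5]: (26.69+13.25)/2 × 4 = 79.88
  Sum = 227.8925 mg/L·hr
intramuscular injection tail: 13.25/0.182 = 72.802; AUC_ev,0→∞ = 227.8925 + 72.802 = 300.6945 mg/L·hr
F = (AUC_ev/D_ev)/(AUC_iv/D_iv) = (300.6945/200)/(357.788/100) = 1.5034725/3.57788 = 0.4202

F = 0.420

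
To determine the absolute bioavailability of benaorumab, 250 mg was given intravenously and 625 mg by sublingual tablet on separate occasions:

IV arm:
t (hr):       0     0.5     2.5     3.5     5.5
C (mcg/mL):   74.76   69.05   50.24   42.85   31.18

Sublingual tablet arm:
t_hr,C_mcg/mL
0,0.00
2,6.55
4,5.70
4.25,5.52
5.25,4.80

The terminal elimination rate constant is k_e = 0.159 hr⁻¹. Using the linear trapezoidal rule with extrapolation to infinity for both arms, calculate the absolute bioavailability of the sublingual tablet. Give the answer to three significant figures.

Trapezoidal AUC_0→5.5 (IV):
  [0→0.5]: (74.76+69.05)/2 × 0.5 = 35.9525
  [0.5→2.5]: (69.05+50.24)/2 × 2 = 119.29
  [2.5→3.5]: (50.24+42.85)/2 × 1 = 46.545
  [3.5→5.5]: (42.85+31.18)/2 × 2 = 74.03
  Sum = 275.8175 mcg/mL·hr
IV tail: 31.18/0.159 = 196.101; AUC_iv,0→∞ = 275.8175 + 196.101 = 471.9185 mcg/mL·hr
Trapezoidal AUC_0→5.25 (sublingual tablet):
  [0→2]: (0.00+6.55)/2 × 2 = 6.55
  [2→4]: (6.55+5.70)/2 × 2 = 12.25
  [4→4.25]: (5.70+5.52)/2 × 0.25 = 1.4025
  [4.25→5.25]: (5.52+4.80)/2 × 1 = 5.16
  Sum = 25.3625 mcg/mL·hr
sublingual tablet tail: 4.80/0.159 = 30.189; AUC_ev,0→∞ = 25.3625 + 30.189 = 55.5515 mcg/mL·hr
F = (AUC_ev/D_ev)/(AUC_iv/D_iv) = (55.5515/625)/(471.9185/250) = 0.0888824/1.887674 = 0.0471

F = 0.0471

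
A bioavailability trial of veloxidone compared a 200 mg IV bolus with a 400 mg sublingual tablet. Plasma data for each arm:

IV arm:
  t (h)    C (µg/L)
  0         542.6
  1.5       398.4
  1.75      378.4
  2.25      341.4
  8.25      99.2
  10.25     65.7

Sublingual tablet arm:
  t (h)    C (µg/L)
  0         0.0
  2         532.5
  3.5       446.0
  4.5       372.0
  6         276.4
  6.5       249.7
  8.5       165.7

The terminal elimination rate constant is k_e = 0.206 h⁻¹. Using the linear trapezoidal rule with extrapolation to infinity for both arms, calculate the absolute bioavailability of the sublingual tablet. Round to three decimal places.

F = 0.630

Trapezoidal AUC_0→10.25 (IV):
  [0→1.5]: (542.6+398.4)/2 × 1.5 = 705.75
  [1.5→1.75]: (398.4+378.4)/2 × 0.25 = 97.1
  [1.75→2.25]: (378.4+341.4)/2 × 0.5 = 179.95
  [2.25→8.25]: (341.4+99.2)/2 × 6 = 1321.8
  [8.25→10.25]: (99.2+65.7)/2 × 2 = 164.9
  Sum = 2469.5 µg/L·h
IV tail: 65.7/0.206 = 318.932; AUC_iv,0→∞ = 2469.5 + 318.932 = 2788.432 µg/L·h
Trapezoidal AUC_0→8.5 (sublingual tablet):
  [0→2]: (0.0+532.5)/2 × 2 = 532.5
  [2→3.5]: (532.5+446.0)/2 × 1.5 = 733.875
  [3.5→4.5]: (446.0+372.0)/2 × 1 = 409.0
  [4.5→6]: (372.0+276.4)/2 × 1.5 = 486.3
  [6→6.5]: (276.4+249.7)/2 × 0.5 = 131.525
  [6.5→8.5]: (249.7+165.7)/2 × 2 = 415.4
  Sum = 2708.6 µg/L·h
sublingual tablet tail: 165.7/0.206 = 804.369; AUC_ev,0→∞ = 2708.6 + 804.369 = 3512.969 µg/L·h
F = (AUC_ev/D_ev)/(AUC_iv/D_iv) = (3512.969/400)/(2788.432/200) = 8.7824225/13.94216 = 0.6299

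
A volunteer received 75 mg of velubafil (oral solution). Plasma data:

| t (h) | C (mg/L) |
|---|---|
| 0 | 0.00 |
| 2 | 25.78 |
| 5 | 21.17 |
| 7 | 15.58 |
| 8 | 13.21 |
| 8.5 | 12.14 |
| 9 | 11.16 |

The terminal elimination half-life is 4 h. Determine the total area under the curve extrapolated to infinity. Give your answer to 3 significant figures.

Trapezoidal AUC_0→9:
  [0→2]: (0.00+25.78)/2 × 2 = 25.78
  [2→5]: (25.78+21.17)/2 × 3 = 70.425
  [5→7]: (21.17+15.58)/2 × 2 = 36.75
  [7→8]: (15.58+13.21)/2 × 1 = 14.395
  [8→8.5]: (13.21+12.14)/2 × 0.5 = 6.3375
  [8.5→9]: (12.14+11.16)/2 × 0.5 = 5.825
  Sum = 159.5125 mg/L·h
k_e = ln2 / t½ = 0.693147 / 4 = 0.1733 h^-1
Extrapolated tail: C_last / k_e = 11.16 / 0.1733 = 64.397
AUC_0→∞ = 159.5125 + 64.397 = 223.9095 mg/L·h

AUC = 224 mg/L·h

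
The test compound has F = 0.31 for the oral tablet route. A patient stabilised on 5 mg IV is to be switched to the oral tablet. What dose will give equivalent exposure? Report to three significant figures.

For equal systemic exposure: F × D_ev = D_iv
D_ev = D_iv / F = 5 / 0.31 = 16.129 mg

D_oral = 16.1 mg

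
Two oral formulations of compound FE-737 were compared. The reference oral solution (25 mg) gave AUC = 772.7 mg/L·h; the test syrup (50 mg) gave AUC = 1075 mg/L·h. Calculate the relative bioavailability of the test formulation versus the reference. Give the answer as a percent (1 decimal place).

F_rel = (AUC_test/D_test) / (AUC_ref/D_ref)
      = (1075/50) / (772.7/25)
      = 21.5 / 30.908 = 0.6956 = 69.56%

F_rel = 69.6%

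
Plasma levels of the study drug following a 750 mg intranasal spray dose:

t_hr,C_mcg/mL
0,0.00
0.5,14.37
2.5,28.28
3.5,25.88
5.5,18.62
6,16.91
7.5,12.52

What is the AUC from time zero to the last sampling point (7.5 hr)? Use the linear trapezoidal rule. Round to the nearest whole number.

AUC = 149 mcg/mL·hr

Trapezoidal AUC_0→7.5:
  [0→0.5]: (0.00+14.37)/2 × 0.5 = 3.5925
  [0.5→2.5]: (14.37+28.28)/2 × 2 = 42.65
  [2.5→3.5]: (28.28+25.88)/2 × 1 = 27.08
  [3.5→5.5]: (25.88+18.62)/2 × 2 = 44.5
  [5.5→6]: (18.62+16.91)/2 × 0.5 = 8.8825
  [6→7.5]: (16.91+12.52)/2 × 1.5 = 22.0725
  Sum = 148.7775 mcg/mL·hr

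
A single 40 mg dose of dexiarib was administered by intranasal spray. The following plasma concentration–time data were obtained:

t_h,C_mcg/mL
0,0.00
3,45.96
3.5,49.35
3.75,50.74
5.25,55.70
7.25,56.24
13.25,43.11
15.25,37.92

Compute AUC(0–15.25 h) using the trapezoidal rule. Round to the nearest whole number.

AUC = 676 mcg/mL·h

Trapezoidal AUC_0→15.25:
  [0→3]: (0.00+45.96)/2 × 3 = 68.94
  [3→3.5]: (45.96+49.35)/2 × 0.5 = 23.8275
  [3.5→3.75]: (49.35+50.74)/2 × 0.25 = 12.51125
  [3.75→5.25]: (50.74+55.70)/2 × 1.5 = 79.83
  [5.25→7.25]: (55.70+56.24)/2 × 2 = 111.94
  [7.25→13.25]: (56.24+43.11)/2 × 6 = 298.05
  [13.25→15.25]: (43.11+37.92)/2 × 2 = 81.03
  Sum = 676.12875 mcg/mL·h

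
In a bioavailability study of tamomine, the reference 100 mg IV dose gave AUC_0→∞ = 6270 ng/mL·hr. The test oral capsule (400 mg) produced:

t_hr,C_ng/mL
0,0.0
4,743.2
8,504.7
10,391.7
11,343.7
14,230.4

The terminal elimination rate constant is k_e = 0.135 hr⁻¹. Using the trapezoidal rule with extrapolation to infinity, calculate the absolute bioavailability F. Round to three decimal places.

F = 0.312

Trapezoidal AUC_0→14 (oral capsule):
  [0→4]: (0.0+743.2)/2 × 4 = 1486.4
  [4→8]: (743.2+504.7)/2 × 4 = 2495.8
  [8→10]: (504.7+391.7)/2 × 2 = 896.4
  [10→11]: (391.7+343.7)/2 × 1 = 367.7
  [11→14]: (343.7+230.4)/2 × 3 = 861.15
  Sum = 6107.45 ng/mL·hr
Tail: C_last/k_e = 230.4/0.135 = 1706.667
AUC_0→∞ (oral capsule) = 6107.45 + 1706.667 = 7814.117 ng/mL·hr
F = (AUC_ev/D_ev)/(AUC_iv/D_iv) = (7814.117/400)/(6270/100) = 19.5353/62.7 = 0.3116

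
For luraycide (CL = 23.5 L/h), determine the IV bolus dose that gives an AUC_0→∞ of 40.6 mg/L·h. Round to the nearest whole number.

Dose = 954 mg

Dose_iv = CL × AUC_0→∞
     = 23.5 × 40.6 = 954.1 mg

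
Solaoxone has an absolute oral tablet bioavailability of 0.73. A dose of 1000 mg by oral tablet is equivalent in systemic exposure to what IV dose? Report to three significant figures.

D_iv = 730 mg

Systemic exposure from an extravascular dose = F × D_ev, so the equivalent IV dose is F × D_ev.
D_iv = F × D_ev = 0.73 × 1000 = 730 mg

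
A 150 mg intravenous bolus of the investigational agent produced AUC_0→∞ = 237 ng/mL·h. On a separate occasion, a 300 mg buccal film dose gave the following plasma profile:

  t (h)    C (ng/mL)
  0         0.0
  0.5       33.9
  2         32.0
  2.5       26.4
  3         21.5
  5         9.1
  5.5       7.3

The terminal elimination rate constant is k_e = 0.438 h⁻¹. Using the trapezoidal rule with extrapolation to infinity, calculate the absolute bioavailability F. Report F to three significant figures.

Trapezoidal AUC_0→5.5 (buccal film):
  [0→0.5]: (0.0+33.9)/2 × 0.5 = 8.475
  [0.5→2]: (33.9+32.0)/2 × 1.5 = 49.425
  [2→2.5]: (32.0+26.4)/2 × 0.5 = 14.6
  [2.5→3]: (26.4+21.5)/2 × 0.5 = 11.975
  [3→5]: (21.5+9.1)/2 × 2 = 30.6
  [5→5.5]: (9.1+7.3)/2 × 0.5 = 4.1
  Sum = 119.175 ng/mL·h
Tail: C_last/k_e = 7.3/0.438 = 16.667
AUC_0→∞ (buccal film) = 119.175 + 16.667 = 135.842 ng/mL·h
F = (AUC_ev/D_ev)/(AUC_iv/D_iv) = (135.842/300)/(237/150) = 0.452807/1.58 = 0.2866

F = 0.287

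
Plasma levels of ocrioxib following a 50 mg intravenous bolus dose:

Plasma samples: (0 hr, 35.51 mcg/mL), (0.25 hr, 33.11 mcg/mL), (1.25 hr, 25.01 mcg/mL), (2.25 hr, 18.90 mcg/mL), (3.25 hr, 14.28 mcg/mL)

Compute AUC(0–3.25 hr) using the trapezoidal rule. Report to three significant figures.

AUC = 76.2 mcg/mL·hr

Trapezoidal AUC_0→3.25:
  [0→0.25]: (35.51+33.11)/2 × 0.25 = 8.5775
  [0.25→1.25]: (33.11+25.01)/2 × 1 = 29.06
  [1.25→2.25]: (25.01+18.90)/2 × 1 = 21.955
  [2.25→3.25]: (18.90+14.28)/2 × 1 = 16.59
  Sum = 76.1825 mcg/mL·hr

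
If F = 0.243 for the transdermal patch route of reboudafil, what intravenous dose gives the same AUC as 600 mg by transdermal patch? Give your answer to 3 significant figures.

Systemic exposure from an extravascular dose = F × D_ev, so the equivalent IV dose is F × D_ev.
D_iv = F × D_ev = 0.243 × 600 = 145.8 mg

D_iv = 146 mg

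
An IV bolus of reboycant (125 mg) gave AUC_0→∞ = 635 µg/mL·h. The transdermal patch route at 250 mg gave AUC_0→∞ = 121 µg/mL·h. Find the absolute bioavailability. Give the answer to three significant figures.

F = 0.0953

F = (AUC_ev / D_ev) / (AUC_iv / D_iv)
  = (121/250) / (635/125)
  = 0.484 / 5.08 = 0.0953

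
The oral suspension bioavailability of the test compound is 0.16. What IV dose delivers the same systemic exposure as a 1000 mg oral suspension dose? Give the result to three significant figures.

Systemic exposure from an extravascular dose = F × D_ev, so the equivalent IV dose is F × D_ev.
D_iv = F × D_ev = 0.16 × 1000 = 160 mg

D_iv = 160 mg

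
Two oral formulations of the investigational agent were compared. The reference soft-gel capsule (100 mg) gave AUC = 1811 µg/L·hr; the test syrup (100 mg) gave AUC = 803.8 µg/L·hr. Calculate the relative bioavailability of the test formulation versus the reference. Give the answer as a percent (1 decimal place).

F_rel = 44.4%

F_rel = (AUC_test/D_test) / (AUC_ref/D_ref)
      = (803.8/100) / (1811/100)
      = 8.038 / 18.11 = 0.4438 = 44.38%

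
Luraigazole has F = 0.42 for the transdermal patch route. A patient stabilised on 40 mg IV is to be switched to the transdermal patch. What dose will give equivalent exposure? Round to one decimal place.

D_transdermal = 95.2 mg

For equal systemic exposure: F × D_ev = D_iv
D_ev = D_iv / F = 40 / 0.42 = 95.2381 mg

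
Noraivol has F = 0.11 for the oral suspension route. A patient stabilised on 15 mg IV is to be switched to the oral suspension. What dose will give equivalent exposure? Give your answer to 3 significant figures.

For equal systemic exposure: F × D_ev = D_iv
D_ev = D_iv / F = 15 / 0.11 = 136.364 mg

D_oral = 136 mg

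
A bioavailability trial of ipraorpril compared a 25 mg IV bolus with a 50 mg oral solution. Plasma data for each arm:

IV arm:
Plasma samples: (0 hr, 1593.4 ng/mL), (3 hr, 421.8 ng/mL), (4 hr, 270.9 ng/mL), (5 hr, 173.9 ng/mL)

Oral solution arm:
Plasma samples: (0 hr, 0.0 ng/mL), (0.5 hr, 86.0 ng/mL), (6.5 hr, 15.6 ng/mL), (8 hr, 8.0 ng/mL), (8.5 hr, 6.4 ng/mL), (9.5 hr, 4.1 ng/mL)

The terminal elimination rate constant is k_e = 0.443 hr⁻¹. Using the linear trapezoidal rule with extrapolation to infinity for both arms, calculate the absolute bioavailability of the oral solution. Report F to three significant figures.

Trapezoidal AUC_0→5 (IV):
  [0→3]: (1593.4+421.8)/2 × 3 = 3022.8
  [3→4]: (421.8+270.9)/2 × 1 = 346.35
  [4→5]: (270.9+173.9)/2 × 1 = 222.4
  Sum = 3591.55 ng/mL·hr
IV tail: 173.9/0.443 = 392.551; AUC_iv,0→∞ = 3591.55 + 392.551 = 3984.101 ng/mL·hr
Trapezoidal AUC_0→9.5 (oral solution):
  [0→0.5]: (0.0+86.0)/2 × 0.5 = 21.5
  [0.5→6.5]: (86.0+15.6)/2 × 6 = 304.8
  [6.5→8]: (15.6+8.0)/2 × 1.5 = 17.7
  [8→8.5]: (8.0+6.4)/2 × 0.5 = 3.6
  [8.5→9.5]: (6.4+4.1)/2 × 1 = 5.25
  Sum = 352.85 ng/mL·hr
oral solution tail: 4.1/0.443 = 9.255; AUC_ev,0→∞ = 352.85 + 9.255 = 362.105 ng/mL·hr
F = (AUC_ev/D_ev)/(AUC_iv/D_iv) = (362.105/50)/(3984.101/25) = 7.2421/159.36404 = 0.0454

F = 0.0454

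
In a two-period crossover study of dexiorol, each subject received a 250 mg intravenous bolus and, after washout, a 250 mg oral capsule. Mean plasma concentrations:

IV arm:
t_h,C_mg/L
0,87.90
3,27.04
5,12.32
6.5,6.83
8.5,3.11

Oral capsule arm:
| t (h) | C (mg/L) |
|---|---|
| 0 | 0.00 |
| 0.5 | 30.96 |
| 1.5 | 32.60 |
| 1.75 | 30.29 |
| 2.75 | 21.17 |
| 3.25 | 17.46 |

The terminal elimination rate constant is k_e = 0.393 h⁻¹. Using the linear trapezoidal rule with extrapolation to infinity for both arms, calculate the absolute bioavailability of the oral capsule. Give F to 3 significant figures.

Trapezoidal AUC_0→8.5 (IV):
  [0→3]: (87.90+27.04)/2 × 3 = 172.41
  [3→5]: (27.04+12.32)/2 × 2 = 39.36
  [5→6.5]: (12.32+6.83)/2 × 1.5 = 14.3625
  [6.5→8.5]: (6.83+3.11)/2 × 2 = 9.94
  Sum = 236.0725 mg/L·h
IV tail: 3.11/0.393 = 7.913; AUC_iv,0→∞ = 236.0725 + 7.913 = 243.9855 mg/L·h
Trapezoidal AUC_0→3.25 (oral capsule):
  [0→0.5]: (0.00+30.96)/2 × 0.5 = 7.74
  [0.5→1.5]: (30.96+32.60)/2 × 1 = 31.78
  [1.5→1.75]: (32.60+30.29)/2 × 0.25 = 7.86125
  [1.75→2.75]: (30.29+21.17)/2 × 1 = 25.73
  [2.75→3.25]: (21.17+17.46)/2 × 0.5 = 9.6575
  Sum = 82.76875 mg/L·h
oral capsule tail: 17.46/0.393 = 44.427; AUC_ev,0→∞ = 82.76875 + 44.427 = 127.19575 mg/L·h
F = (AUC_ev/D_ev)/(AUC_iv/D_iv) = (127.19575/250)/(243.9855/250) = 0.508783/0.975942 = 0.5213

F = 0.521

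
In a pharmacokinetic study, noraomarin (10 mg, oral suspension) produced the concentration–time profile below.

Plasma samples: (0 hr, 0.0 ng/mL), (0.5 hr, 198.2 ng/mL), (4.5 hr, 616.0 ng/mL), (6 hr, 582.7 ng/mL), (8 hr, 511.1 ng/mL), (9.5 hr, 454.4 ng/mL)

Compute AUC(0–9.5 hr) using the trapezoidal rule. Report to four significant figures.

AUC = 4395 ng/mL·hr

Trapezoidal AUC_0→9.5:
  [0→0.5]: (0.0+198.2)/2 × 0.5 = 49.55
  [0.5→4.5]: (198.2+616.0)/2 × 4 = 1628.4
  [4.5→6]: (616.0+582.7)/2 × 1.5 = 899.025
  [6→8]: (582.7+511.1)/2 × 2 = 1093.8
  [8→9.5]: (511.1+454.4)/2 × 1.5 = 724.125
  Sum = 4394.9 ng/mL·hr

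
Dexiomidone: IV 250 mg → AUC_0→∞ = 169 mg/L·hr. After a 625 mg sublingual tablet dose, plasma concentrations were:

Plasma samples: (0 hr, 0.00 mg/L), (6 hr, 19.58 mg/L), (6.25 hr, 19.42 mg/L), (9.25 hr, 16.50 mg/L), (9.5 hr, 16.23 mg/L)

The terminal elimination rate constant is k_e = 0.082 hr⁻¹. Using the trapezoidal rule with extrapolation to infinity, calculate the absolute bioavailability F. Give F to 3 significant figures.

Trapezoidal AUC_0→9.5 (sublingual tablet):
  [0→6]: (0.00+19.58)/2 × 6 = 58.74
  [6→6.25]: (19.58+19.42)/2 × 0.25 = 4.875
  [6.25→9.25]: (19.42+16.50)/2 × 3 = 53.88
  [9.25→9.5]: (16.50+16.23)/2 × 0.25 = 4.09125
  Sum = 121.58625 mg/L·hr
Tail: C_last/k_e = 16.23/0.082 = 197.927
AUC_0→∞ (sublingual tablet) = 121.58625 + 197.927 = 319.51325 mg/L·hr
F = (AUC_ev/D_ev)/(AUC_iv/D_iv) = (319.51325/625)/(169/250) = 0.5112212/0.676 = 0.7562

F = 0.756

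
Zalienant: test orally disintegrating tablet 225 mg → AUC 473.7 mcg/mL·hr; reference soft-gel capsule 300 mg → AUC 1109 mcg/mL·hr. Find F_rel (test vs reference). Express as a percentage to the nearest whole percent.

F_rel = (AUC_test/D_test) / (AUC_ref/D_ref)
      = (473.7/225) / (1109/300)
      = 2.10533 / 3.69667 = 0.5695 = 56.95%

F_rel = 57%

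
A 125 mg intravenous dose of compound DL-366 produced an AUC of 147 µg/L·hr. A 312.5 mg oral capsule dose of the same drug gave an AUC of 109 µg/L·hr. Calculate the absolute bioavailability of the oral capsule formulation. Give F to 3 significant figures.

F = 0.297

F = (AUC_ev / D_ev) / (AUC_iv / D_iv)
  = (109/312.5) / (147/125)
  = 0.3488 / 1.176 = 0.2966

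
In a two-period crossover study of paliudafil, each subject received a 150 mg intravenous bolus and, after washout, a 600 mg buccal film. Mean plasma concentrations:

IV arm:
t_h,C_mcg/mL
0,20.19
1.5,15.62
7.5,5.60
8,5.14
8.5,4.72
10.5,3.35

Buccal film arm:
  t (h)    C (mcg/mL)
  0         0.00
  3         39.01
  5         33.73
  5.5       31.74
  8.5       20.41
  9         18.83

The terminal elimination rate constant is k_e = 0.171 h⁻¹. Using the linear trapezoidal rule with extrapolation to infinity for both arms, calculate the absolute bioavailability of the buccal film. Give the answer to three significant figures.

Trapezoidal AUC_0→10.5 (IV):
  [0→1.5]: (20.19+15.62)/2 × 1.5 = 26.8575
  [1.5→7.5]: (15.62+5.60)/2 × 6 = 63.66
  [7.5→8]: (5.60+5.14)/2 × 0.5 = 2.685
  [8→8.5]: (5.14+4.72)/2 × 0.5 = 2.465
  [8.5→10.5]: (4.72+3.35)/2 × 2 = 8.07
  Sum = 103.7375 mcg/mL·h
IV tail: 3.35/0.171 = 19.591; AUC_iv,0→∞ = 103.7375 + 19.591 = 123.3285 mcg/mL·h
Trapezoidal AUC_0→9 (buccal film):
  [0→3]: (0.00+39.01)/2 × 3 = 58.515
  [3→5]: (39.01+33.73)/2 × 2 = 72.74
  [5→5.5]: (33.73+31.74)/2 × 0.5 = 16.3675
  [5.5→8.5]: (31.74+20.41)/2 × 3 = 78.225
  [8.5→9]: (20.41+18.83)/2 × 0.5 = 9.81
  Sum = 235.6575 mcg/mL·h
buccal film tail: 18.83/0.171 = 110.117; AUC_ev,0→∞ = 235.6575 + 110.117 = 345.7745 mcg/mL·h
F = (AUC_ev/D_ev)/(AUC_iv/D_iv) = (345.7745/600)/(123.3285/150) = 0.576291/0.82219 = 0.7009

F = 0.701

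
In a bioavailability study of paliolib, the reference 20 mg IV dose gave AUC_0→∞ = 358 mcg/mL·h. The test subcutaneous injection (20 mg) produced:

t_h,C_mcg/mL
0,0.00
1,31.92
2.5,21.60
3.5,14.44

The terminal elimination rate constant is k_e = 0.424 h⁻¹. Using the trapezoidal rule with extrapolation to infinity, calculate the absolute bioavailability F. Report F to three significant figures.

F = 0.302

Trapezoidal AUC_0→3.5 (subcutaneous injection):
  [0→1]: (0.00+31.92)/2 × 1 = 15.96
  [1→2.5]: (31.92+21.60)/2 × 1.5 = 40.14
  [2.5→3.5]: (21.60+14.44)/2 × 1 = 18.02
  Sum = 74.12 mcg/mL·h
Tail: C_last/k_e = 14.44/0.424 = 34.057
AUC_0→∞ (subcutaneous injection) = 74.12 + 34.057 = 108.177 mcg/mL·h
F = (AUC_ev/D_ev)/(AUC_iv/D_iv) = (108.177/20)/(358/20) = 5.40885/17.9 = 0.3022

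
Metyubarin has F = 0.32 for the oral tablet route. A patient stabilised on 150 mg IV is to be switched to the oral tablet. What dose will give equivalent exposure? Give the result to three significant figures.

D_oral = 469 mg

For equal systemic exposure: F × D_ev = D_iv
D_ev = D_iv / F = 150 / 0.32 = 468.75 mg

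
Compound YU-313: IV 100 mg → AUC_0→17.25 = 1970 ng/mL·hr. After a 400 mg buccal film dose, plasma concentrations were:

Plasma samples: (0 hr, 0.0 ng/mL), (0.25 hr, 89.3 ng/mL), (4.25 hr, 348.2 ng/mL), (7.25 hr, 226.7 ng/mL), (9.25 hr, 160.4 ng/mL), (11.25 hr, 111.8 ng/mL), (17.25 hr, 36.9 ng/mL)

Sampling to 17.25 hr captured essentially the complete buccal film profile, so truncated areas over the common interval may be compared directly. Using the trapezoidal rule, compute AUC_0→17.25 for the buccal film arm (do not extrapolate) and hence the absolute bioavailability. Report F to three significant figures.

F = 0.362

Trapezoidal AUC_0→17.25 (buccal film):
  [0→0.25]: (0.0+89.3)/2 × 0.25 = 11.1625
  [0.25→4.25]: (89.3+348.2)/2 × 4 = 875.0
  [4.25→7.25]: (348.2+226.7)/2 × 3 = 862.35
  [7.25→9.25]: (226.7+160.4)/2 × 2 = 387.1
  [9.25→11.25]: (160.4+111.8)/2 × 2 = 272.2
  [11.25→17.25]: (111.8+36.9)/2 × 6 = 446.1
  Sum = 2853.9125 ng/mL·hr
F = (AUC_ev/D_ev)/(AUC_iv/D_iv) = (2853.9125/400)/(1970/100) = 7.13478/19.7 = 0.3622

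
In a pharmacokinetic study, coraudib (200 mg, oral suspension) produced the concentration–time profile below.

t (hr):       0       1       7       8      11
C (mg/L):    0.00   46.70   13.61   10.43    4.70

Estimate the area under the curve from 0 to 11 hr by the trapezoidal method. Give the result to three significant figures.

AUC = 239 mg/L·hr

Trapezoidal AUC_0→11:
  [0→1]: (0.00+46.70)/2 × 1 = 23.35
  [1→7]: (46.70+13.61)/2 × 6 = 180.93
  [7→8]: (13.61+10.43)/2 × 1 = 12.02
  [8→11]: (10.43+4.70)/2 × 3 = 22.695
  Sum = 238.995 mg/L·hr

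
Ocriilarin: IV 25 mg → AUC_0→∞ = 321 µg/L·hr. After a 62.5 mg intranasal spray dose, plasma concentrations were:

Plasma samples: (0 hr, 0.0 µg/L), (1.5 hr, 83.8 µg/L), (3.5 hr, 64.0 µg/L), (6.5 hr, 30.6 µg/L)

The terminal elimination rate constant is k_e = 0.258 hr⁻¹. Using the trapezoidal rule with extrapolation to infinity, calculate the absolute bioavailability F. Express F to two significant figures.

Trapezoidal AUC_0→6.5 (intranasal spray):
  [0→1.5]: (0.0+83.8)/2 × 1.5 = 62.85
  [1.5→3.5]: (83.8+64.0)/2 × 2 = 147.8
  [3.5→6.5]: (64.0+30.6)/2 × 3 = 141.9
  Sum = 352.55 µg/L·hr
Tail: C_last/k_e = 30.6/0.258 = 118.605
AUC_0→∞ (intranasal spray) = 352.55 + 118.605 = 471.155 µg/L·hr
F = (AUC_ev/D_ev)/(AUC_iv/D_iv) = (471.155/62.5)/(321/25) = 7.53848/12.84 = 0.5871

F = 0.59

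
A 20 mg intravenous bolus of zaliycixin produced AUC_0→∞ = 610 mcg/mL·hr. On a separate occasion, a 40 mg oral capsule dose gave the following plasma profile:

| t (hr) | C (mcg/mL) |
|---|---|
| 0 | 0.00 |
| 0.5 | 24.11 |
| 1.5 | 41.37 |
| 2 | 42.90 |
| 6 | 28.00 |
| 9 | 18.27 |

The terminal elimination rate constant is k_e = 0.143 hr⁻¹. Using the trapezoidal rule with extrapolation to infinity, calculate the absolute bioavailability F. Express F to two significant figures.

Trapezoidal AUC_0→9 (oral capsule):
  [0→0.5]: (0.00+24.11)/2 × 0.5 = 6.0275
  [0.5→1.5]: (24.11+41.37)/2 × 1 = 32.74
  [1.5→2]: (41.37+42.90)/2 × 0.5 = 21.0675
  [2→6]: (42.90+28.00)/2 × 4 = 141.8
  [6→9]: (28.00+18.27)/2 × 3 = 69.405
  Sum = 271.04 mcg/mL·hr
Tail: C_last/k_e = 18.27/0.143 = 127.762
AUC_0→∞ (oral capsule) = 271.04 + 127.762 = 398.802 mcg/mL·hr
F = (AUC_ev/D_ev)/(AUC_iv/D_iv) = (398.802/40)/(610/20) = 9.97005/30.5 = 0.3269

F = 0.33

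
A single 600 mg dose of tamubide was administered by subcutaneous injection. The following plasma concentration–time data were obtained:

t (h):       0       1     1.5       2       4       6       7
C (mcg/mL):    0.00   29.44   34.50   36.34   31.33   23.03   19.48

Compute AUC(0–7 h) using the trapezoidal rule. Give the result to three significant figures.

Trapezoidal AUC_0→7:
  [0→1]: (0.00+29.44)/2 × 1 = 14.72
  [1→1.5]: (29.44+34.50)/2 × 0.5 = 15.985
  [1.5→2]: (34.50+36.34)/2 × 0.5 = 17.71
  [2→4]: (36.34+31.33)/2 × 2 = 67.67
  [4→6]: (31.33+23.03)/2 × 2 = 54.36
  [6→7]: (23.03+19.48)/2 × 1 = 21.255
  Sum = 191.7 mcg/mL·h

AUC = 192 mcg/mL·h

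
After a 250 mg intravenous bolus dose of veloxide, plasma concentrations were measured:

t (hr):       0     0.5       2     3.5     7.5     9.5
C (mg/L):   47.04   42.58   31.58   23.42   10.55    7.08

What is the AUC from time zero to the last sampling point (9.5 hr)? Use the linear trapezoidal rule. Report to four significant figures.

AUC = 204.8 mg/L·hr

Trapezoidal AUC_0→9.5:
  [0→0.5]: (47.04+42.58)/2 × 0.5 = 22.405
  [0.5→2]: (42.58+31.58)/2 × 1.5 = 55.62
  [2→3.5]: (31.58+23.42)/2 × 1.5 = 41.25
  [3.5→7.5]: (23.42+10.55)/2 × 4 = 67.94
  [7.5→9.5]: (10.55+7.08)/2 × 2 = 17.63
  Sum = 204.845 mg/L·hr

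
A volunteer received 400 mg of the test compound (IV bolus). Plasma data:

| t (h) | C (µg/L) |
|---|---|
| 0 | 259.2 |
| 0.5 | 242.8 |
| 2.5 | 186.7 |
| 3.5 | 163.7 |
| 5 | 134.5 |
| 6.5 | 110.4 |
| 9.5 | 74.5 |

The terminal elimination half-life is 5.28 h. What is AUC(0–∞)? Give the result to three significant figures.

AUC = 1980 µg/L·h

Trapezoidal AUC_0→9.5:
  [0→0.5]: (259.2+242.8)/2 × 0.5 = 125.5
  [0.5→2.5]: (242.8+186.7)/2 × 2 = 429.5
  [2.5→3.5]: (186.7+163.7)/2 × 1 = 175.2
  [3.5→5]: (163.7+134.5)/2 × 1.5 = 223.65
  [5→6.5]: (134.5+110.4)/2 × 1.5 = 183.675
  [6.5→9.5]: (110.4+74.5)/2 × 3 = 277.35
  Sum = 1414.875 µg/L·h
k_e = ln2 / t½ = 0.693147 / 5.28 = 0.1313 h^-1
Extrapolated tail: C_last / k_e = 74.5 / 0.1313 = 567.403
AUC_0→∞ = 1414.875 + 567.403 = 1982.278 µg/L·h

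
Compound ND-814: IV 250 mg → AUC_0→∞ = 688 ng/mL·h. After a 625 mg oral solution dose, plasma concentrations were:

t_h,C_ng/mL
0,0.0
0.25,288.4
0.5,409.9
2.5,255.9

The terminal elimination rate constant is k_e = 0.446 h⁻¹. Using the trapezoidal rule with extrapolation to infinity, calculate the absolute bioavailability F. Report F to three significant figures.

Trapezoidal AUC_0→2.5 (oral solution):
  [0→0.25]: (0.0+288.4)/2 × 0.25 = 36.05
  [0.25→0.5]: (288.4+409.9)/2 × 0.25 = 87.2875
  [0.5→2.5]: (409.9+255.9)/2 × 2 = 665.8
  Sum = 789.1375 ng/mL·h
Tail: C_last/k_e = 255.9/0.446 = 573.767
AUC_0→∞ (oral solution) = 789.1375 + 573.767 = 1362.9045 ng/mL·h
F = (AUC_ev/D_ev)/(AUC_iv/D_iv) = (1362.9045/625)/(688/250) = 2.1806472/2.752 = 0.7924

F = 0.792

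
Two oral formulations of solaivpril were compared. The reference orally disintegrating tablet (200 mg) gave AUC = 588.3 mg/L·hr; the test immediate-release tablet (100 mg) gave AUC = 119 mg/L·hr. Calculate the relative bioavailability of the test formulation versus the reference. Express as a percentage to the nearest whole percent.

F_rel = (AUC_test/D_test) / (AUC_ref/D_ref)
      = (119/100) / (588.3/200)
      = 1.19 / 2.9415 = 0.4046 = 40.46%

F_rel = 40%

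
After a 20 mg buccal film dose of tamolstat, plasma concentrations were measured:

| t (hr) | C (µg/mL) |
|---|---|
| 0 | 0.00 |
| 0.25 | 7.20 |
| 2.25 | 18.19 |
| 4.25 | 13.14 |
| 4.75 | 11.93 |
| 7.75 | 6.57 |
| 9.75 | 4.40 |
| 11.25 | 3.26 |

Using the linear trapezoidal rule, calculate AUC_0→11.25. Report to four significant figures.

Trapezoidal AUC_0→11.25:
  [0→0.25]: (0.00+7.20)/2 × 0.25 = 0.9
  [0.25→2.25]: (7.20+18.19)/2 × 2 = 25.39
  [2.25→4.25]: (18.19+13.14)/2 × 2 = 31.33
  [4.25→4.75]: (13.14+11.93)/2 × 0.5 = 6.2675
  [4.75→7.75]: (11.93+6.57)/2 × 3 = 27.75
  [7.75→9.75]: (6.57+4.40)/2 × 2 = 10.97
  [9.75→11.25]: (4.40+3.26)/2 × 1.5 = 5.745
  Sum = 108.3525 µg/mL·hr

AUC = 108.4 µg/mL·hr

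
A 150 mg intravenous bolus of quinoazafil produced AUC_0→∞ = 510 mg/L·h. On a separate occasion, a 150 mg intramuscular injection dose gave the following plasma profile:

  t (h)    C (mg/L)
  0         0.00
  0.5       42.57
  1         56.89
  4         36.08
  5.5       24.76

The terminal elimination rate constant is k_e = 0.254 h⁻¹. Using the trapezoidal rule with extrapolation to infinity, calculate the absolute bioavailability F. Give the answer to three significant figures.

Trapezoidal AUC_0→5.5 (intramuscular injection):
  [0→0.5]: (0.00+42.57)/2 × 0.5 = 10.6425
  [0.5→1]: (42.57+56.89)/2 × 0.5 = 24.865
  [1→4]: (56.89+36.08)/2 × 3 = 139.455
  [4→5.5]: (36.08+24.76)/2 × 1.5 = 45.63
  Sum = 220.5925 mg/L·h
Tail: C_last/k_e = 24.76/0.254 = 97.480
AUC_0→∞ (intramuscular injection) = 220.5925 + 97.480 = 318.0725 mg/L·h
F = (AUC_ev/D_ev)/(AUC_iv/D_iv) = (318.0725/150)/(510/150) = 2.12048/3.4 = 0.6237

F = 0.624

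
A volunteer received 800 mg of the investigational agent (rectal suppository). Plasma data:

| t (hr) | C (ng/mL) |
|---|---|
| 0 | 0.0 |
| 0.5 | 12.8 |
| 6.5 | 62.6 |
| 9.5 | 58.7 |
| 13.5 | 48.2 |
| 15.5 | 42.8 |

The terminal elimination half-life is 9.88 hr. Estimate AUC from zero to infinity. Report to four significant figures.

Trapezoidal AUC_0→15.5:
  [0→0.5]: (0.0+12.8)/2 × 0.5 = 3.2
  [0.5→6.5]: (12.8+62.6)/2 × 6 = 226.2
  [6.5→9.5]: (62.6+58.7)/2 × 3 = 181.95
  [9.5→13.5]: (58.7+48.2)/2 × 4 = 213.8
  [13.5→15.5]: (48.2+42.8)/2 × 2 = 91.0
  Sum = 716.15 ng/mL·hr
k_e = ln2 / t½ = 0.693147 / 9.88 = 0.0702 hr^-1
Extrapolated tail: C_last / k_e = 42.8 / 0.0702 = 609.687
AUC_0→∞ = 716.15 + 609.687 = 1325.837 ng/mL·hr

AUC = 1326 ng/mL·hr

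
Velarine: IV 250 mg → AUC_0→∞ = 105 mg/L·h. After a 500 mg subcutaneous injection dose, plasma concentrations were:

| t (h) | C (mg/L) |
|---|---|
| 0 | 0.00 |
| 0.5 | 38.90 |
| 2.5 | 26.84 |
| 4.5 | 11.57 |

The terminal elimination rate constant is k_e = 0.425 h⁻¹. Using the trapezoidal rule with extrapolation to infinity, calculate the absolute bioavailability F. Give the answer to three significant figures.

F = 0.672

Trapezoidal AUC_0→4.5 (subcutaneous injection):
  [0→0.5]: (0.00+38.90)/2 × 0.5 = 9.725
  [0.5→2.5]: (38.90+26.84)/2 × 2 = 65.74
  [2.5→4.5]: (26.84+11.57)/2 × 2 = 38.41
  Sum = 113.875 mg/L·h
Tail: C_last/k_e = 11.57/0.425 = 27.224
AUC_0→∞ (subcutaneous injection) = 113.875 + 27.224 = 141.099 mg/L·h
F = (AUC_ev/D_ev)/(AUC_iv/D_iv) = (141.099/500)/(105/250) = 0.282198/0.42 = 0.6719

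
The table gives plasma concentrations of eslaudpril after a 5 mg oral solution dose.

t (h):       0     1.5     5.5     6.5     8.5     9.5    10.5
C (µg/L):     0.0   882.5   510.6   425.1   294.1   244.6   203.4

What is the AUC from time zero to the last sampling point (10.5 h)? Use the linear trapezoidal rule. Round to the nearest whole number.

AUC = 5128 µg/L·h

Trapezoidal AUC_0→10.5:
  [0→1.5]: (0.0+882.5)/2 × 1.5 = 661.875
  [1.5→5.5]: (882.5+510.6)/2 × 4 = 2786.2
  [5.5→6.5]: (510.6+425.1)/2 × 1 = 467.85
  [6.5→8.5]: (425.1+294.1)/2 × 2 = 719.2
  [8.5→9.5]: (294.1+244.6)/2 × 1 = 269.35
  [9.5→10.5]: (244.6+203.4)/2 × 1 = 224.0
  Sum = 5128.475 µg/L·h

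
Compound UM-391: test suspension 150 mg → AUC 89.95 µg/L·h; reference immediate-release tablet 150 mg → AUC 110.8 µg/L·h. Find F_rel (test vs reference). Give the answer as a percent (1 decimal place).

F_rel = (AUC_test/D_test) / (AUC_ref/D_ref)
      = (89.95/150) / (110.8/150)
      = 0.599667 / 0.738667 = 0.8118 = 81.18%

F_rel = 81.2%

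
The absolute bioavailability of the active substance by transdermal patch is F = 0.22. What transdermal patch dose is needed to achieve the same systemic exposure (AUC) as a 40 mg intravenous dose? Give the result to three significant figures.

D_transdermal = 182 mg

For equal systemic exposure: F × D_ev = D_iv
D_ev = D_iv / F = 40 / 0.22 = 181.818 mg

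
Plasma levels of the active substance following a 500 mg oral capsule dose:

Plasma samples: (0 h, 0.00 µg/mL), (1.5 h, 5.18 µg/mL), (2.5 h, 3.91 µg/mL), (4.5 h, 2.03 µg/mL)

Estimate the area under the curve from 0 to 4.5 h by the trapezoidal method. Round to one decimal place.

Trapezoidal AUC_0→4.5:
  [0→1.5]: (0.00+5.18)/2 × 1.5 = 3.885
  [1.5→2.5]: (5.18+3.91)/2 × 1 = 4.545
  [2.5→4.5]: (3.91+2.03)/2 × 2 = 5.94
  Sum = 14.37 µg/mL·h

AUC = 14.4 µg/mL·h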